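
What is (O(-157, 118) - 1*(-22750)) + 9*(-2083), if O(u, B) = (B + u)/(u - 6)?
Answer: 652528/163 ≈ 4003.2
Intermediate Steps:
O(u, B) = (B + u)/(-6 + u)
(O(-157, 118) - 1*(-22750)) + 9*(-2083) = ((118 - 157)/(-6 - 157) - 1*(-22750)) + 9*(-2083) = (-39/(-163) + 22750) - 18747 = (-1/163*(-39) + 22750) - 18747 = (39/163 + 22750) - 18747 = 3708289/163 - 18747 = 652528/163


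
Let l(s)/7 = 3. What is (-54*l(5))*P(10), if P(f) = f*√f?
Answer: -11340*√10 ≈ -35860.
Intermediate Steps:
P(f) = f^(3/2)
l(s) = 21 (l(s) = 7*3 = 21)
(-54*l(5))*P(10) = (-54*21)*10^(3/2) = -11340*√10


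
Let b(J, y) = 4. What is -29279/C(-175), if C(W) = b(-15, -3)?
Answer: -29279/4 ≈ -7319.8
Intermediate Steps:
C(W) = 4
-29279/C(-175) = -29279/4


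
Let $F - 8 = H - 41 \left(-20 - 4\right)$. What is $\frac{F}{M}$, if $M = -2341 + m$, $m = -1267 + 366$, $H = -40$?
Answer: $- \frac{476}{1621} \approx -0.29365$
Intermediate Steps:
$m = -901$
$F = 952$ ($F = 8 - \left(40 + 41 \left(-20 - 4\right)\right) = 8 - -944 = 8 + \left(-40 + 984\right) = 8 + 944 = 952$)
$M = -3242$ ($M = -2341 - 901 = -3242$)
$\frac{F}{M} = \frac{952}{-3242} = 952 \left(- \frac{1}{3242}\right) = - \frac{476}{1621}$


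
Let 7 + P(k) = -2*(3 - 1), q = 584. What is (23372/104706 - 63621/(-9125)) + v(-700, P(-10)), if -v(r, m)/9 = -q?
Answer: 2514339617963/477721125 ≈ 5263.2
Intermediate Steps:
P(k) = -11 (P(k) = -7 - 2*(3 - 1) = -7 - 2*2 = -7 - 4 = -11)
v(r, m) = 5256 (v(r, m) = -(-9)*584 = -9*(-584) = 5256)
(23372/104706 - 63621/(-9125)) + v(-700, P(-10)) = (23372/104706 - 63621/(-9125)) + 5256 = (23372*(1/104706) - 63621*(-1/9125)) + 5256 = (11686/52353 + 63621/9125) + 5256 = 3437384963/477721125 + 5256 = 2514339617963/477721125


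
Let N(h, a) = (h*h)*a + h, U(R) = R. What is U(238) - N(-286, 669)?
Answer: -54721000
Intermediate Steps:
N(h, a) = h + a*h² (N(h, a) = h²*a + h = a*h² + h = h + a*h²)
U(238) - N(-286, 669) = 238 - (-286)*(1 + 669*(-286)) = 238 - (-286)*(1 - 191334) = 238 - (-286)*(-191333) = 238 - 1*54721238 = 238 - 54721238 = -54721000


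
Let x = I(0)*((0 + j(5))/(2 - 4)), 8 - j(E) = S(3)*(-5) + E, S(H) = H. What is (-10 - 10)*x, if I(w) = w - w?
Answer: 0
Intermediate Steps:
I(w) = 0
j(E) = 23 - E (j(E) = 8 - (3*(-5) + E) = 8 - (-15 + E) = 8 + (15 - E) = 23 - E)
x = 0 (x = 0*((0 + (23 - 1*5))/(2 - 4)) = 0*((0 + (23 - 5))/(-2)) = 0*((0 + 18)*(-1/2)) = 0*(18*(-1/2)) = 0*(-9) = 0)
(-10 - 10)*x = (-10 - 10)*0 = -20*0 = 0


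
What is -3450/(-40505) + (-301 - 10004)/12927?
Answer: -24853725/34907209 ≈ -0.71199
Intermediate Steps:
-3450/(-40505) + (-301 - 10004)/12927 = -3450*(-1/40505) - 10305*1/12927 = 690/8101 - 3435/4309 = -24853725/34907209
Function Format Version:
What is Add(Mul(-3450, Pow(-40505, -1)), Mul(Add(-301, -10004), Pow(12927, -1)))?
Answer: Rational(-24853725, 34907209) ≈ -0.71199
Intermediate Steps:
Add(Mul(-3450, Pow(-40505, -1)), Mul(Add(-301, -10004), Pow(12927, -1))) = Add(Mul(-3450, Rational(-1, 40505)), Mul(-10305, Rational(1, 12927))) = Add(Rational(690, 8101), Rational(-3435, 4309)) = Rational(-24853725, 34907209)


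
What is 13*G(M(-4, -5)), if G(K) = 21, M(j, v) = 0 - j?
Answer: 273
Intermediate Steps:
M(j, v) = -j
13*G(M(-4, -5)) = 13*21 = 273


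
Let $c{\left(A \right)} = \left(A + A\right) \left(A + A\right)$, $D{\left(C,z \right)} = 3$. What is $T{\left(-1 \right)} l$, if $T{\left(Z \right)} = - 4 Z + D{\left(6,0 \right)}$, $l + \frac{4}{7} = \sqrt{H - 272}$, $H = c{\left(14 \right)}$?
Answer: $-4 + 112 \sqrt{2} \approx 154.39$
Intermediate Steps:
$c{\left(A \right)} = 4 A^{2}$ ($c{\left(A \right)} = 2 A 2 A = 4 A^{2}$)
$H = 784$ ($H = 4 \cdot 14^{2} = 4 \cdot 196 = 784$)
$l = - \frac{4}{7} + 16 \sqrt{2}$ ($l = - \frac{4}{7} + \sqrt{784 - 272} = - \frac{4}{7} + \sqrt{512} = - \frac{4}{7} + 16 \sqrt{2} \approx 22.056$)
$T{\left(Z \right)} = 3 - 4 Z$ ($T{\left(Z \right)} = - 4 Z + 3 = 3 - 4 Z$)
$T{\left(-1 \right)} l = \left(3 - -4\right) \left(- \frac{4}{7} + 16 \sqrt{2}\right) = \left(3 + 4\right) \left(- \frac{4}{7} + 16 \sqrt{2}\right) = 7 \left(- \frac{4}{7} + 16 \sqrt{2}\right) = -4 + 112 \sqrt{2}$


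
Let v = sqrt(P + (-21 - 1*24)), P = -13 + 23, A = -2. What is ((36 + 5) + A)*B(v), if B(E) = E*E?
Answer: -1365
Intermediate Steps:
P = 10
v = I*sqrt(35) (v = sqrt(10 + (-21 - 1*24)) = sqrt(10 + (-21 - 24)) = sqrt(10 - 45) = sqrt(-35) = I*sqrt(35) ≈ 5.9161*I)
B(E) = E**2
((36 + 5) + A)*B(v) = ((36 + 5) - 2)*(I*sqrt(35))**2 = (41 - 2)*(-35) = 39*(-35) = -1365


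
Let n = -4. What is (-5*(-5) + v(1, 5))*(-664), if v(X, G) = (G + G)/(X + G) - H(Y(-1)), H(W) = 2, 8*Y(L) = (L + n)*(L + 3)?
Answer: -49136/3 ≈ -16379.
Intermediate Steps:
Y(L) = (-4 + L)*(3 + L)/8 (Y(L) = ((L - 4)*(L + 3))/8 = ((-4 + L)*(3 + L))/8 = (-4 + L)*(3 + L)/8)
v(X, G) = -2 + 2*G/(G + X) (v(X, G) = (G + G)/(X + G) - 1*2 = (2*G)/(G + X) - 2 = 2*G/(G + X) - 2 = -2 + 2*G/(G + X))
(-5*(-5) + v(1, 5))*(-664) = (-5*(-5) - 2*1/(5 + 1))*(-664) = (25 - 2*1/6)*(-664) = (25 - 2*1*⅙)*(-664) = (25 - ⅓)*(-664) = (74/3)*(-664) = -49136/3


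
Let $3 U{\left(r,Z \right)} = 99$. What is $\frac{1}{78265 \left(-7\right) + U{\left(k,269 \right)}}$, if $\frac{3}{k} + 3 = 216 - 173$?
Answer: $- \frac{1}{547822} \approx -1.8254 \cdot 10^{-6}$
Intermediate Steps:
$k = \frac{3}{40}$ ($k = \frac{3}{-3 + \left(216 - 173\right)} = \frac{3}{-3 + 43} = \frac{3}{40} \approx 0.075$)
$U{\left(r,Z \right)} = 33$ ($U{\left(r,Z \right)} = \frac{1}{3} \cdot 99 = 33$)
$\frac{1}{78265 \left(-7\right) + U{\left(k,269 \right)}} = \frac{1}{78265 \left(-7\right) + 33} = \frac{1}{-547855 + 33} = \frac{1}{-547822} = - \frac{1}{547822}$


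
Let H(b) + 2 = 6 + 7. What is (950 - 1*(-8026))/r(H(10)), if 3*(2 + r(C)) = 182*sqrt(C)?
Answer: 20196/45541 + 612612*sqrt(11)/45541 ≈ 45.058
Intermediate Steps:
H(b) = 11 (H(b) = -2 + (6 + 7) = -2 + 13 = 11)
r(C) = -2 + 182*sqrt(C)/3 (r(C) = -2 + (182*sqrt(C))/3 = -2 + 182*sqrt(C)/3)
(950 - 1*(-8026))/r(H(10)) = (950 - 1*(-8026))/(-2 + 182*sqrt(11)/3) = (950 + 8026)/(-2 + 182*sqrt(11)/3) = 8976/(-2 + 182*sqrt(11)/3)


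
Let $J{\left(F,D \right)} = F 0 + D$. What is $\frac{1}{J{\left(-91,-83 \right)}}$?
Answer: $- \frac{1}{83} \approx -0.012048$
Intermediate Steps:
$J{\left(F,D \right)} = D$ ($J{\left(F,D \right)} = 0 + D = D$)
$\frac{1}{J{\left(-91,-83 \right)}} = \frac{1}{-83} = - \frac{1}{83}$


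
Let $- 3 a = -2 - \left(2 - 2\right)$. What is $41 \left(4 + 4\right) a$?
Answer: $\frac{656}{3} \approx 218.67$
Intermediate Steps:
$a = \frac{2}{3}$ ($a = - \frac{-2 - \left(2 - 2\right)}{3} = - \frac{-2 - 0}{3} = - \frac{-2 + 0}{3} = \left(- \frac{1}{3}\right) \left(-2\right) = \frac{2}{3} \approx 0.66667$)
$41 \left(4 + 4\right) a = 41 \left(4 + 4\right) \frac{2}{3} = 41 \cdot 8 \cdot \frac{2}{3} = 41 \cdot \frac{16}{3} = \frac{656}{3}$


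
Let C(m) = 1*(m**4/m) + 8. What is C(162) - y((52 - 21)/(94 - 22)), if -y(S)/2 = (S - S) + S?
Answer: 153055327/36 ≈ 4.2515e+6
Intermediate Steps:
y(S) = -2*S (y(S) = -2*((S - S) + S) = -2*(0 + S) = -2*S)
C(m) = 8 + m**3 (C(m) = 1*m**3 + 8 = m**3 + 8 = 8 + m**3)
C(162) - y((52 - 21)/(94 - 22)) = (8 + 162**3) - (-2)*(52 - 21)/(94 - 22) = (8 + 4251528) - (-2)*31/72 = 4251536 - (-2)*31*(1/72) = 4251536 - (-2)*31/72 = 4251536 - 1*(-31/36) = 4251536 + 31/36 = 153055327/36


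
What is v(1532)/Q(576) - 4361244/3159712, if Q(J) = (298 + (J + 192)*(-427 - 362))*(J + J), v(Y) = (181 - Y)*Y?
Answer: -3388793144333/2460461414976 ≈ -1.3773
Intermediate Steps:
v(Y) = Y*(181 - Y)
Q(J) = 2*J*(-151190 - 789*J) (Q(J) = (298 + (192 + J)*(-789))*(2*J) = (298 + (-151488 - 789*J))*(2*J) = (-151190 - 789*J)*(2*J) = 2*J*(-151190 - 789*J))
v(1532)/Q(576) - 4361244/3159712 = (1532*(181 - 1*1532))/((-2*576*(151190 + 789*576))) - 4361244/3159712 = (1532*(181 - 1532))/((-2*576*(151190 + 454464))) - 4361244*1/3159712 = (1532*(-1351))/((-2*576*605654)) - 1090311/789928 = -2069732/(-697713408) - 1090311/789928 = -2069732*(-1/697713408) - 1090311/789928 = 73919/24918336 - 1090311/789928 = -3388793144333/2460461414976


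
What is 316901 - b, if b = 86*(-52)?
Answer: 321373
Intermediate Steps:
b = -4472
316901 - b = 316901 - 1*(-4472) = 316901 + 4472 = 321373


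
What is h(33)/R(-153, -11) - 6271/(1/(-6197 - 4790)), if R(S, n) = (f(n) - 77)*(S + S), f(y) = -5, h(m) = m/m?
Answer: 1728825676885/25092 ≈ 6.8899e+7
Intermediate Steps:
h(m) = 1
R(S, n) = -164*S (R(S, n) = (-5 - 77)*(S + S) = -164*S)
h(33)/R(-153, -11) - 6271/(1/(-6197 - 4790)) = 1/(-164*(-153)) - 6271/(1/(-6197 - 4790)) = 1/25092 - 6271/(1/(-10987)) = 1*(1/25092) - 6271/(-1/10987) = 1/25092 - 6271*(-10987) = 1/25092 + 68899477 = 1728825676885/25092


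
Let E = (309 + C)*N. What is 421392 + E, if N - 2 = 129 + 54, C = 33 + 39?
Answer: 491877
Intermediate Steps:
C = 72
N = 185 (N = 2 + (129 + 54) = 2 + 183 = 185)
E = 70485 (E = (309 + 72)*185 = 381*185 = 70485)
421392 + E = 421392 + 70485 = 491877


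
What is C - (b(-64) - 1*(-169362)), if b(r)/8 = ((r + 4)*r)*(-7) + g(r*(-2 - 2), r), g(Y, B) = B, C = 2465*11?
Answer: 73305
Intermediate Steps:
C = 27115
b(r) = 8*r - 56*r*(4 + r) (b(r) = 8*(((r + 4)*r)*(-7) + r) = 8*(((4 + r)*r)*(-7) + r) = 8*((r*(4 + r))*(-7) + r) = 8*(-7*r*(4 + r) + r) = 8*(r - 7*r*(4 + r)) = 8*r - 56*r*(4 + r))
C - (b(-64) - 1*(-169362)) = 27115 - (8*(-64)*(-27 - 7*(-64)) - 1*(-169362)) = 27115 - (8*(-64)*(-27 + 448) + 169362) = 27115 - (8*(-64)*421 + 169362) = 27115 - (-215552 + 169362) = 27115 - 1*(-46190) = 27115 + 46190 = 73305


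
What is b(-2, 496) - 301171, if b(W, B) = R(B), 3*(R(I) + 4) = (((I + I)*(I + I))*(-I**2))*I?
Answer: -120079363459429/3 ≈ -4.0026e+13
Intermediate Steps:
R(I) = -4 - 4*I**5/3 (R(I) = -4 + ((((I + I)*(I + I))*(-I**2))*I)/3 = -4 + ((((2*I)*(2*I))*(-I**2))*I)/3 = -4 + (((4*I**2)*(-I**2))*I)/3 = -4 + ((-4*I**4)*I)/3 = -4 + (-4*I**5)/3 = -4 - 4*I**5/3)
b(W, B) = -4 - 4*B**5/3
b(-2, 496) - 301171 = (-4 - 4/3*496**5) - 301171 = (-4 - 4/3*30019840638976) - 301171 = (-4 - 120079362555904/3) - 301171 = -120079362555916/3 - 301171 = -120079363459429/3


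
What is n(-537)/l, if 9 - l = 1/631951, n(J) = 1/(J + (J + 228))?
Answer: -631951/4811674068 ≈ -0.00013134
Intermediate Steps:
n(J) = 1/(228 + 2*J) (n(J) = 1/(J + (228 + J)) = 1/(228 + 2*J))
l = 5687558/631951 (l = 9 - 1/631951 = 5687558/631951 ≈ 9.0000)
n(-537)/l = (1/(2*(114 - 537)))/(5687558/631951) = ((½)/(-423))*(631951/5687558) = ((½)*(-1/423))*(631951/5687558) = -1/846*631951/5687558 = -631951/4811674068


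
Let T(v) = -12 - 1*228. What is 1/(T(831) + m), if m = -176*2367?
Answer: -1/416832 ≈ -2.3990e-6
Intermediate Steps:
m = -416592
T(v) = -240 (T(v) = -12 - 228 = -240)
1/(T(831) + m) = 1/(-240 - 416592) = 1/(-416832) = -1/416832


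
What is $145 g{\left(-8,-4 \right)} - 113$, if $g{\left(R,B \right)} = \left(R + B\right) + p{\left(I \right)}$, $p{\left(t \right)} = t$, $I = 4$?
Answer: $-1273$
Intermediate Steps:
$g{\left(R,B \right)} = 4 + B + R$ ($g{\left(R,B \right)} = \left(R + B\right) + 4 = \left(B + R\right) + 4 = 4 + B + R$)
$145 g{\left(-8,-4 \right)} - 113 = 145 \left(4 - 4 - 8\right) - 113 = 145 \left(-8\right) - 113 = -1160 - 113 = -1273$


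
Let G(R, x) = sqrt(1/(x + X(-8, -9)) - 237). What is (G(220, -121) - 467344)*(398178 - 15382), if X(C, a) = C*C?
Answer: -178897413824 + 382796*I*sqrt(770070)/57 ≈ -1.789e+11 + 5.8933e+6*I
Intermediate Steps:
X(C, a) = C**2
G(R, x) = sqrt(-237 + 1/(64 + x)) (G(R, x) = sqrt(1/(x + (-8)**2) - 237) = sqrt(1/(x + 64) - 237) = sqrt(1/(64 + x) - 237) = sqrt(-237 + 1/(64 + x)))
(G(220, -121) - 467344)*(398178 - 15382) = (sqrt((-15167 - 237*(-121))/(64 - 121)) - 467344)*(398178 - 15382) = (sqrt((-15167 + 28677)/(-57)) - 467344)*382796 = (sqrt(-1/57*13510) - 467344)*382796 = (sqrt(-13510/57) - 467344)*382796 = (I*sqrt(770070)/57 - 467344)*382796 = (-467344 + I*sqrt(770070)/57)*382796 = -178897413824 + 382796*I*sqrt(770070)/57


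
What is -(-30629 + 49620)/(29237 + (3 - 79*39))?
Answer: -2713/3737 ≈ -0.72598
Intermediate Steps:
-(-30629 + 49620)/(29237 + (3 - 79*39)) = -18991/(29237 + (3 - 3081)) = -18991/(29237 - 3078) = -18991/26159 = -1*2713/3737 = -2713/3737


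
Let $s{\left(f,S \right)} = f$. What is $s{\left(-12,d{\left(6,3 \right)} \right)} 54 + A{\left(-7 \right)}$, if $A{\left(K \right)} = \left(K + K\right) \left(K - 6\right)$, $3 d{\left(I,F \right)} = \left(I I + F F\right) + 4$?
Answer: $-466$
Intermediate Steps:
$d{\left(I,F \right)} = \frac{4}{3} + \frac{F^{2}}{3} + \frac{I^{2}}{3}$ ($d{\left(I,F \right)} = \frac{\left(I I + F F\right) + 4}{3} = \frac{\left(I^{2} + F^{2}\right) + 4}{3} = \frac{\left(F^{2} + I^{2}\right) + 4}{3} = \frac{4 + F^{2} + I^{2}}{3} = \frac{4}{3} + \frac{F^{2}}{3} + \frac{I^{2}}{3}$)
$A{\left(K \right)} = 2 K \left(-6 + K\right)$
$s{\left(-12,d{\left(6,3 \right)} \right)} 54 + A{\left(-7 \right)} = \left(-12\right) 54 + 2 \left(-7\right) \left(-6 - 7\right) = -648 + 2 \left(-7\right) \left(-13\right) = -648 + 182 = -466$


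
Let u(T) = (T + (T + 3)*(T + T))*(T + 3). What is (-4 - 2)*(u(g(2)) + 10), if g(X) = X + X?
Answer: -2580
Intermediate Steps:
g(X) = 2*X
u(T) = (3 + T)*(T + 2*T*(3 + T)) (u(T) = (T + (3 + T)*(2*T))*(3 + T) = (T + 2*T*(3 + T))*(3 + T) = (3 + T)*(T + 2*T*(3 + T)))
(-4 - 2)*(u(g(2)) + 10) = (-4 - 2)*((2*2)*(21 + 2*(2*2)² + 13*(2*2)) + 10) = -6*(4*(21 + 2*4² + 13*4) + 10) = -6*(4*(21 + 2*16 + 52) + 10) = -6*(4*(21 + 32 + 52) + 10) = -6*(4*105 + 10) = -6*(420 + 10) = -6*430 = -2580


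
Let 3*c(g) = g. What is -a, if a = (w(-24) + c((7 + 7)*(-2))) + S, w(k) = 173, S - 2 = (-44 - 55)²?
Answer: -29900/3 ≈ -9966.7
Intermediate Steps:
S = 9803 (S = 2 + (-44 - 55)² = 2 + (-99)² = 2 + 9801 = 9803)
c(g) = g/3
a = 29900/3 (a = (173 + ((7 + 7)*(-2))/3) + 9803 = (173 + (14*(-2))/3) + 9803 = (173 + (⅓)*(-28)) + 9803 = (173 - 28/3) + 9803 = 491/3 + 9803 = 29900/3 ≈ 9966.7)
-a = -1*29900/3 = -29900/3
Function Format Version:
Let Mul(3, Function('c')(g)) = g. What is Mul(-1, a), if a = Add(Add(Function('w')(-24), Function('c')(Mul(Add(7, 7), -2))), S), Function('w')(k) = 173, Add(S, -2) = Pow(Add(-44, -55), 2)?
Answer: Rational(-29900, 3) ≈ -9966.7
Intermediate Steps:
S = 9803 (S = Add(2, Pow(Add(-44, -55), 2)) = Add(2, Pow(-99, 2)) = Add(2, 9801) = 9803)
Function('c')(g) = Mul(Rational(1, 3), g)
a = Rational(29900, 3) (a = Add(Add(173, Mul(Rational(1, 3), Mul(Add(7, 7), -2))), 9803) = Add(Add(173, Mul(Rational(1, 3), Mul(14, -2))), 9803) = Add(Add(173, Mul(Rational(1, 3), -28)), 9803) = Add(Add(173, Rational(-28, 3)), 9803) = Add(Rational(491, 3), 9803) = Rational(29900, 3) ≈ 9966.7)
Mul(-1, a) = Mul(-1, Rational(29900, 3)) = Rational(-29900, 3)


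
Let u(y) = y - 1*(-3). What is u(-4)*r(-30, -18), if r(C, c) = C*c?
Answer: -540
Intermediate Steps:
u(y) = 3 + y (u(y) = y + 3 = 3 + y)
u(-4)*r(-30, -18) = (3 - 4)*(-30*(-18)) = -1*540 = -540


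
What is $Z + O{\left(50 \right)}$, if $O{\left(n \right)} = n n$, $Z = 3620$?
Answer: $6120$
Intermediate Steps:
$O{\left(n \right)} = n^{2}$
$Z + O{\left(50 \right)} = 3620 + 50^{2} = 3620 + 2500 = 6120$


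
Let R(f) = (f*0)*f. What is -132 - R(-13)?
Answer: -132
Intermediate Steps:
R(f) = 0 (R(f) = 0*f = 0)
-132 - R(-13) = -132 - 1*0 = -132 + 0 = -132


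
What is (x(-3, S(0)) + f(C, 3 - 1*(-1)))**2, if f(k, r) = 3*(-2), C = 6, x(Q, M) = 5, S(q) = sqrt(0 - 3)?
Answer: 1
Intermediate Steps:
S(q) = I*sqrt(3) (S(q) = sqrt(-3) = I*sqrt(3))
f(k, r) = -6
(x(-3, S(0)) + f(C, 3 - 1*(-1)))**2 = (5 - 6)**2 = (-1)**2 = 1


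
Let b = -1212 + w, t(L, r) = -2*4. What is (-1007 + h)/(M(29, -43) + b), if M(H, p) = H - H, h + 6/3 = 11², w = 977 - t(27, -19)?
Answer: 888/227 ≈ 3.9119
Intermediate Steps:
t(L, r) = -8
w = 985 (w = 977 - 1*(-8) = 977 + 8 = 985)
h = 119 (h = -2 + 11² = -2 + 121 = 119)
M(H, p) = 0
b = -227 (b = -1212 + 985 = -227)
(-1007 + h)/(M(29, -43) + b) = (-1007 + 119)/(0 - 227) = -888/(-227) = -888*(-1/227) = 888/227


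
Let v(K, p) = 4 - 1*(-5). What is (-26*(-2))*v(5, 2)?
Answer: 468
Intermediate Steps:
v(K, p) = 9 (v(K, p) = 4 + 5 = 9)
(-26*(-2))*v(5, 2) = -26*(-2)*9 = 52*9 = 468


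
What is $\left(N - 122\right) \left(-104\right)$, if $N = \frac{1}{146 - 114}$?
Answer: $\frac{50739}{4} \approx 12685.0$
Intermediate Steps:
$N = \frac{1}{32} \approx 0.03125$
$\left(N - 122\right) \left(-104\right) = \left(\frac{1}{32} - 122\right) \left(-104\right) = \left(- \frac{3903}{32}\right) \left(-104\right) = \frac{50739}{4}$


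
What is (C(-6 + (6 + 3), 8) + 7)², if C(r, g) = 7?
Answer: 196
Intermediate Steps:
(C(-6 + (6 + 3), 8) + 7)² = (7 + 7)² = 14² = 196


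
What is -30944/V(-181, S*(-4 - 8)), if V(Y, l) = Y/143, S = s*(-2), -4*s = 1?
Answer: 4424992/181 ≈ 24447.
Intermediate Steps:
s = -¼ (s = -¼*1 = -¼ ≈ -0.25000)
S = ½ (S = -¼*(-2) = ½ ≈ 0.50000)
V(Y, l) = Y/143 (V(Y, l) = Y*(1/143) = Y/143)
-30944/V(-181, S*(-4 - 8)) = -30944/((1/143)*(-181)) = -30944/(-181/143) = -30944*(-143/181) = 4424992/181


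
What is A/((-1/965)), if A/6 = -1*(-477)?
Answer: -2761830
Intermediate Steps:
A = 2862 (A = 6*(-1*(-477)) = 6*477 = 2862)
A/((-1/965)) = 2862/((-1/965)) = 2862/((-1*1/965)) = 2862/(-1/965) = 2862*(-965) = -2761830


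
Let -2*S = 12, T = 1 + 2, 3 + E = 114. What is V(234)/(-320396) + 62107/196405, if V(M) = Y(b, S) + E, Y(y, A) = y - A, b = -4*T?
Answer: 19878211847/62927376380 ≈ 0.31589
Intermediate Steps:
E = 111 (E = -3 + 114 = 111)
T = 3
S = -6 (S = -½*12 = -6)
b = -12 (b = -4*3 = -12)
V(M) = 105 (V(M) = (-12 - 1*(-6)) + 111 = (-12 + 6) + 111 = -6 + 111 = 105)
V(234)/(-320396) + 62107/196405 = 105/(-320396) + 62107/196405 = 105*(-1/320396) + 62107*(1/196405) = -105/320396 + 62107/196405 = 19878211847/62927376380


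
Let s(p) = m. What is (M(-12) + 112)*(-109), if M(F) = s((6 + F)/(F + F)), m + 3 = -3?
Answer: -11554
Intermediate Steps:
m = -6 (m = -3 - 3 = -6)
s(p) = -6
M(F) = -6
(M(-12) + 112)*(-109) = (-6 + 112)*(-109) = 106*(-109) = -11554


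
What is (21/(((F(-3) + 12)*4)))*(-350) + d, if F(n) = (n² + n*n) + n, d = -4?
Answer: -1297/18 ≈ -72.056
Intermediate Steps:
F(n) = n + 2*n² (F(n) = (n² + n²) + n = 2*n² + n = n + 2*n²)
(21/(((F(-3) + 12)*4)))*(-350) + d = (21/(((-3*(1 + 2*(-3)) + 12)*4)))*(-350) - 4 = (21/(((-3*(1 - 6) + 12)*4)))*(-350) - 4 = (21/(((-3*(-5) + 12)*4)))*(-350) - 4 = (21/(((15 + 12)*4)))*(-350) - 4 = (21/((27*4)))*(-350) - 4 = (21/108)*(-350) - 4 = (21*(1/108))*(-350) - 4 = (7/36)*(-350) - 4 = -1225/18 - 4 = -1297/18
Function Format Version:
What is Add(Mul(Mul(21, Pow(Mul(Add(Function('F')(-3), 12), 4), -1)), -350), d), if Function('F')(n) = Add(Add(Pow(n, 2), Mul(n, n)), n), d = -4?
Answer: Rational(-1297, 18) ≈ -72.056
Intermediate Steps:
Function('F')(n) = Add(n, Mul(2, Pow(n, 2))) (Function('F')(n) = Add(Add(Pow(n, 2), Pow(n, 2)), n) = Add(Mul(2, Pow(n, 2)), n) = Add(n, Mul(2, Pow(n, 2))))
Add(Mul(Mul(21, Pow(Mul(Add(Function('F')(-3), 12), 4), -1)), -350), d) = Add(Mul(Mul(21, Pow(Mul(Add(Mul(-3, Add(1, Mul(2, -3))), 12), 4), -1)), -350), -4) = Add(Mul(Mul(21, Pow(Mul(Add(Mul(-3, Add(1, -6)), 12), 4), -1)), -350), -4) = Add(Mul(Mul(21, Pow(Mul(Add(Mul(-3, -5), 12), 4), -1)), -350), -4) = Add(Mul(Mul(21, Pow(Mul(Add(15, 12), 4), -1)), -350), -4) = Add(Mul(Mul(21, Pow(Mul(27, 4), -1)), -350), -4) = Add(Mul(Mul(21, Pow(108, -1)), -350), -4) = Add(Mul(Mul(21, Rational(1, 108)), -350), -4) = Add(Mul(Rational(7, 36), -350), -4) = Add(Rational(-1225, 18), -4) = Rational(-1297, 18)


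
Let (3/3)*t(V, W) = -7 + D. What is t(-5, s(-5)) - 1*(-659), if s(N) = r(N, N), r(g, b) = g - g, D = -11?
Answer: 641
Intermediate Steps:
r(g, b) = 0
s(N) = 0
t(V, W) = -18 (t(V, W) = -7 - 11 = -18)
t(-5, s(-5)) - 1*(-659) = -18 - 1*(-659) = -18 + 659 = 641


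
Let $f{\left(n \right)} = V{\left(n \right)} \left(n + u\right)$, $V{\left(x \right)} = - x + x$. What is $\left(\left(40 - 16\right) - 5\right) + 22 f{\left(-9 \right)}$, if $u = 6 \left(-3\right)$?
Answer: $19$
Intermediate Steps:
$V{\left(x \right)} = 0$
$u = -18$
$f{\left(n \right)} = 0$ ($f{\left(n \right)} = 0 \left(n - 18\right) = 0 \left(-18 + n\right) = 0$)
$\left(\left(40 - 16\right) - 5\right) + 22 f{\left(-9 \right)} = \left(\left(40 - 16\right) - 5\right) + 22 \cdot 0 = \left(24 - 5\right) + 0 = 19 + 0 = 19$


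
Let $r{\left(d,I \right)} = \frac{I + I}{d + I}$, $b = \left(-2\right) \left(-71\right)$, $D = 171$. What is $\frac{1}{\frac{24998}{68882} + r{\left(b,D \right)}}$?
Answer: $\frac{10780033}{15691009} \approx 0.68702$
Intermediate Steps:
$b = 142$
$r{\left(d,I \right)} = \frac{2 I}{I + d}$
$\frac{1}{\frac{24998}{68882} + r{\left(b,D \right)}} = \frac{1}{\frac{24998}{68882} + 2 \cdot 171 \frac{1}{171 + 142}} = \frac{1}{24998 \cdot \frac{1}{68882} + 2 \cdot 171 \cdot \frac{1}{313}} = \frac{1}{\frac{12499}{34441} + 2 \cdot 171 \cdot \frac{1}{313}} = \frac{1}{\frac{12499}{34441} + \frac{342}{313}} = \frac{1}{\frac{15691009}{10780033}} = \frac{10780033}{15691009}$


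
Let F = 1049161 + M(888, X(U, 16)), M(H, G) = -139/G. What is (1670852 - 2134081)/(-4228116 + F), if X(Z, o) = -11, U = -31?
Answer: 5095519/34968366 ≈ 0.14572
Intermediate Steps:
F = 11540910/11 (F = 1049161 - 139/(-11) = 1049161 - 139*(-1/11) = 1049161 + 139/11 = 11540910/11 ≈ 1.0492e+6)
(1670852 - 2134081)/(-4228116 + F) = (1670852 - 2134081)/(-4228116 + 11540910/11) = -463229/(-34968366/11) = -463229*(-11/34968366) = 5095519/34968366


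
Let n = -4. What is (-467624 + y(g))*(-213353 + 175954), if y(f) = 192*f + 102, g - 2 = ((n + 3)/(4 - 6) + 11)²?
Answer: 16520858654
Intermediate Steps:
g = 537/4 (g = 2 + ((-4 + 3)/(4 - 6) + 11)² = 2 + (-1/(-2) + 11)² = 2 + (-1*(-½) + 11)² = 2 + (½ + 11)² = 2 + (23/2)² = 2 + 529/4 = 537/4 ≈ 134.25)
y(f) = 102 + 192*f
(-467624 + y(g))*(-213353 + 175954) = (-467624 + (102 + 192*(537/4)))*(-213353 + 175954) = (-467624 + (102 + 25776))*(-37399) = (-467624 + 25878)*(-37399) = -441746*(-37399) = 16520858654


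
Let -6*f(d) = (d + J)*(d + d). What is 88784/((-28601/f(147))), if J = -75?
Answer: 313229952/28601 ≈ 10952.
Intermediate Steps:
f(d) = -d*(-75 + d)/3 (f(d) = -(d - 75)*(d + d)/6 = -(-75 + d)*2*d/6 = -d*(-75 + d)/3)
88784/((-28601/f(147))) = 88784/((-28601*1/(49*(75 - 1*147)))) = 88784/((-28601*1/(49*(75 - 147)))) = 88784/((-28601/((1/3)*147*(-72)))) = 88784/((-28601/(-3528))) = 88784/((-28601*(-1/3528))) = 88784/(28601/3528) = 88784*(3528/28601) = 313229952/28601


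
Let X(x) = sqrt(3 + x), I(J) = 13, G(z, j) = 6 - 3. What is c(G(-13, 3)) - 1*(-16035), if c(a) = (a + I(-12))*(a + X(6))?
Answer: 16131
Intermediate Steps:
G(z, j) = 3
c(a) = (3 + a)*(13 + a) (c(a) = (a + 13)*(a + sqrt(3 + 6)) = (13 + a)*(a + sqrt(9)) = (13 + a)*(a + 3) = (13 + a)*(3 + a) = (3 + a)*(13 + a))
c(G(-13, 3)) - 1*(-16035) = (39 + 3**2 + 16*3) - 1*(-16035) = (39 + 9 + 48) + 16035 = 96 + 16035 = 16131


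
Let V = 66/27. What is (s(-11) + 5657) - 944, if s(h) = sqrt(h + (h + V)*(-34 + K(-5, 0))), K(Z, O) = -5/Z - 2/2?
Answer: 4713 + sqrt(2519)/3 ≈ 4729.7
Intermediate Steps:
K(Z, O) = -1 - 5/Z (K(Z, O) = -5/Z - 2*1/2 = -5/Z - 1 = -1 - 5/Z)
V = 22/9 (V = 66*(1/27) = 22/9 ≈ 2.4444)
s(h) = sqrt(-748/9 - 33*h) (s(h) = sqrt(h + (h + 22/9)*(-34 + (-5 - 1*(-5))/(-5))) = sqrt(h + (22/9 + h)*(-34 - (-5 + 5)/5)) = sqrt(h + (22/9 + h)*(-34 - 1/5*0)) = sqrt(h + (22/9 + h)*(-34 + 0)) = sqrt(h + (22/9 + h)*(-34)) = sqrt(h + (-748/9 - 34*h)) = sqrt(-748/9 - 33*h))
(s(-11) + 5657) - 944 = (sqrt(-748 - 297*(-11))/3 + 5657) - 944 = (sqrt(-748 + 3267)/3 + 5657) - 944 = (sqrt(2519)/3 + 5657) - 944 = (5657 + sqrt(2519)/3) - 944 = 4713 + sqrt(2519)/3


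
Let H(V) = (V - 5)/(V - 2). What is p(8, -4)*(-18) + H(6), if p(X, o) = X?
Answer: -575/4 ≈ -143.75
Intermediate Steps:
H(V) = (-5 + V)/(-2 + V)
p(8, -4)*(-18) + H(6) = 8*(-18) + (-5 + 6)/(-2 + 6) = -144 + 1/4 = -575/4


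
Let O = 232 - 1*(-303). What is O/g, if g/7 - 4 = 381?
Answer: 107/539 ≈ 0.19852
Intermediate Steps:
g = 2695 (g = 28 + 7*381 = 28 + 2667 = 2695)
O = 535 (O = 232 + 303 = 535)
O/g = 535/2695 = 535*(1/2695) = 107/539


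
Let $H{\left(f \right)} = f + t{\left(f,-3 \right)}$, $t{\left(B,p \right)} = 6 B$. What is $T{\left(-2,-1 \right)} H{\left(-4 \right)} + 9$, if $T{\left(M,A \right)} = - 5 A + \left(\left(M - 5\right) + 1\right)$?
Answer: $37$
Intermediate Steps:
$H{\left(f \right)} = 7 f$ ($H{\left(f \right)} = f + 6 f = 7 f$)
$T{\left(M,A \right)} = -4 + M - 5 A$ ($T{\left(M,A \right)} = - 5 A + \left(\left(-5 + M\right) + 1\right) = - 5 A + \left(-4 + M\right) = -4 + M - 5 A$)
$T{\left(-2,-1 \right)} H{\left(-4 \right)} + 9 = \left(-4 - 2 - -5\right) 7 \left(-4\right) + 9 = \left(-4 - 2 + 5\right) \left(-28\right) + 9 = \left(-1\right) \left(-28\right) + 9 = 28 + 9 = 37$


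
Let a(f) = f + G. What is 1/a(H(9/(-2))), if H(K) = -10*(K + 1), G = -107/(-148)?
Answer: 148/5287 ≈ 0.027993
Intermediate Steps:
G = 107/148 (G = -107*(-1/148) = 107/148 ≈ 0.72297)
H(K) = -10 - 10*K (H(K) = -10*(1 + K) = -10 - 10*K)
a(f) = 107/148 + f (a(f) = f + 107/148 = 107/148 + f)
1/a(H(9/(-2))) = 1/(107/148 + (-10 - 90/(-2))) = 1/(107/148 + (-10 - 90*(-1)/2)) = 1/(107/148 + (-10 - 10*(-9/2))) = 1/(107/148 + (-10 + 45)) = 1/(107/148 + 35) = 1/(5287/148) = 148/5287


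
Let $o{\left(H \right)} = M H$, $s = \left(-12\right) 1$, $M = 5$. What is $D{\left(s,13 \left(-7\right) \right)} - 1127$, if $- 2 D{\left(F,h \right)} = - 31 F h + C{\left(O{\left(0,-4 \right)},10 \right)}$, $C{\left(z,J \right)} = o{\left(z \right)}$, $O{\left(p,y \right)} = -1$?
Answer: $\frac{31603}{2} \approx 15802.0$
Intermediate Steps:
$s = -12$
$o{\left(H \right)} = 5 H$
$C{\left(z,J \right)} = 5 z$
$D{\left(F,h \right)} = \frac{5}{2} + \frac{31 F h}{2}$ ($D{\left(F,h \right)} = - \frac{- 31 F h + 5 \left(-1\right)}{2} = - \frac{- 31 F h - 5}{2} = - \frac{-5 - 31 F h}{2} = \frac{5}{2} + \frac{31 F h}{2}$)
$D{\left(s,13 \left(-7\right) \right)} - 1127 = \left(\frac{5}{2} + \frac{31}{2} \left(-12\right) 13 \left(-7\right)\right) - 1127 = \left(\frac{5}{2} + \frac{31}{2} \left(-12\right) \left(-91\right)\right) - 1127 = \left(\frac{5}{2} + 16926\right) - 1127 = \frac{33857}{2} - 1127 = \frac{31603}{2}$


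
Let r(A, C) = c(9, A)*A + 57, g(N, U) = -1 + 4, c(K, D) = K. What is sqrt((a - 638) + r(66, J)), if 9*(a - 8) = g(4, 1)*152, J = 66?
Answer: sqrt(645)/3 ≈ 8.4656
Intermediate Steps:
g(N, U) = 3
r(A, C) = 57 + 9*A (r(A, C) = 9*A + 57 = 57 + 9*A)
a = 176/3 (a = 8 + (3*152)/9 = 8 + (1/9)*456 = 8 + 152/3 = 176/3 ≈ 58.667)
sqrt((a - 638) + r(66, J)) = sqrt((176/3 - 638) + (57 + 9*66)) = sqrt(-1738/3 + (57 + 594)) = sqrt(-1738/3 + 651) = sqrt(215/3) = sqrt(645)/3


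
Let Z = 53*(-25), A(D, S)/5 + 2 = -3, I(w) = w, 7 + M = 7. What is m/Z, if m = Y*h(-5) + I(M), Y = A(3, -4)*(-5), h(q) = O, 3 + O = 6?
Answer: -15/53 ≈ -0.28302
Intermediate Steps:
O = 3 (O = -3 + 6 = 3)
M = 0 (M = -7 + 7 = 0)
h(q) = 3
A(D, S) = -25 (A(D, S) = -10 + 5*(-3) = -10 - 15 = -25)
Y = 125 (Y = -25*(-5) = 125)
Z = -1325
m = 375 (m = 125*3 + 0 = 375 + 0 = 375)
m/Z = 375/(-1325) = 375*(-1/1325) = -15/53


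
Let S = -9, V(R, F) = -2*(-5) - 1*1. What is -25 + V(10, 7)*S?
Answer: -106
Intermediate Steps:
V(R, F) = 9 (V(R, F) = 10 - 1 = 9)
-25 + V(10, 7)*S = -25 + 9*(-9) = -25 - 81 = -106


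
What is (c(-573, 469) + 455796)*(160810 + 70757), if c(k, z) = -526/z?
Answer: 7071652525638/67 ≈ 1.0555e+11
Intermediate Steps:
(c(-573, 469) + 455796)*(160810 + 70757) = (-526/469 + 455796)*(160810 + 70757) = (-526*1/469 + 455796)*231567 = (-526/469 + 455796)*231567 = (213767798/469)*231567 = 7071652525638/67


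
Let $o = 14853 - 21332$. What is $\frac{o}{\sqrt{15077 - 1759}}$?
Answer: $- \frac{6479 \sqrt{13318}}{13318} \approx -56.142$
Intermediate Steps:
$o = -6479$
$\frac{o}{\sqrt{15077 - 1759}} = - \frac{6479}{\sqrt{15077 - 1759}} = - \frac{6479}{\sqrt{13318}} = - 6479 \frac{\sqrt{13318}}{13318} = - \frac{6479 \sqrt{13318}}{13318}$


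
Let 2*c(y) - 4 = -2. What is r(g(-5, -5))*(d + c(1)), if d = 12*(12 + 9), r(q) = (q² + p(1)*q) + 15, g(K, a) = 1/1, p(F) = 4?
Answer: 5060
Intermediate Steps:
c(y) = 1 (c(y) = 2 + (½)*(-2) = 2 - 1 = 1)
g(K, a) = 1
r(q) = 15 + q² + 4*q (r(q) = (q² + 4*q) + 15 = 15 + q² + 4*q)
d = 252 (d = 12*21 = 252)
r(g(-5, -5))*(d + c(1)) = (15 + 1² + 4*1)*(252 + 1) = (15 + 1 + 4)*253 = 20*253 = 5060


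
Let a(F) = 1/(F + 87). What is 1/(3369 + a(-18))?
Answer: 69/232462 ≈ 0.00029682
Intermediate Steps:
a(F) = 1/(87 + F)
1/(3369 + a(-18)) = 1/(3369 + 1/(87 - 18)) = 1/(3369 + 1/69) = 1/(232462/69) = 69/232462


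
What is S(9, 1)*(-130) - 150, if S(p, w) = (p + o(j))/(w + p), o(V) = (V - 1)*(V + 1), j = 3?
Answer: -371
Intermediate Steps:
o(V) = (1 + V)*(-1 + V) (o(V) = (-1 + V)*(1 + V) = (1 + V)*(-1 + V))
S(p, w) = (8 + p)/(p + w) (S(p, w) = (p + (-1 + 3²))/(w + p) = (p + (-1 + 9))/(p + w) = (p + 8)/(p + w) = (8 + p)/(p + w))
S(9, 1)*(-130) - 150 = ((8 + 9)/(9 + 1))*(-130) - 150 = (17/10)*(-130) - 150 = -221 - 150 = -371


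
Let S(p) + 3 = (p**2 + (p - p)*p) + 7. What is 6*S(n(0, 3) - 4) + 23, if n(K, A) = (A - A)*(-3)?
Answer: 143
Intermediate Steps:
n(K, A) = 0 (n(K, A) = 0*(-3) = 0)
S(p) = 4 + p**2 (S(p) = -3 + ((p**2 + (p - p)*p) + 7) = -3 + ((p**2 + 0*p) + 7) = -3 + ((p**2 + 0) + 7) = -3 + (p**2 + 7) = -3 + (7 + p**2) = 4 + p**2)
6*S(n(0, 3) - 4) + 23 = 6*(4 + (0 - 4)**2) + 23 = 6*(4 + (-4)**2) + 23 = 6*(4 + 16) + 23 = 6*20 + 23 = 120 + 23 = 143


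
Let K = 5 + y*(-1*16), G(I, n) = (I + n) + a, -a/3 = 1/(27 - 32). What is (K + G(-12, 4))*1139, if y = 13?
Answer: -1198228/5 ≈ -2.3965e+5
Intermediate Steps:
a = ⅗ (a = -3/(27 - 32) = -3/(-5) = -3*(-⅕) = ⅗ ≈ 0.60000)
G(I, n) = ⅗ + I + n (G(I, n) = (I + n) + ⅗ = ⅗ + I + n)
K = -203 (K = 5 + 13*(-1*16) = 5 + 13*(-16) = 5 - 208 = -203)
(K + G(-12, 4))*1139 = (-203 + (⅗ - 12 + 4))*1139 = (-203 - 37/5)*1139 = -1052/5*1139 = -1198228/5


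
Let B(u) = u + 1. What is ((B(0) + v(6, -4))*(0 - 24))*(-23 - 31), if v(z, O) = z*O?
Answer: -29808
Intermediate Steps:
v(z, O) = O*z
B(u) = 1 + u
((B(0) + v(6, -4))*(0 - 24))*(-23 - 31) = (((1 + 0) - 4*6)*(0 - 24))*(-23 - 31) = ((1 - 24)*(-24))*(-54) = -23*(-24)*(-54) = 552*(-54) = -29808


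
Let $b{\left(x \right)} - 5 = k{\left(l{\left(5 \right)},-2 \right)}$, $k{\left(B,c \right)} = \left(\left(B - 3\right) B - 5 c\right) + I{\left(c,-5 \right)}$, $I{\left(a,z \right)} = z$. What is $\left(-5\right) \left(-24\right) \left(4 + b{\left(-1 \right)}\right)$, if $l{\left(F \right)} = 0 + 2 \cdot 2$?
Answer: $2160$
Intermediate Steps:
$l{\left(F \right)} = 4$ ($l{\left(F \right)} = 0 + 4 = 4$)
$k{\left(B,c \right)} = -5 - 5 c + B \left(-3 + B\right)$ ($k{\left(B,c \right)} = \left(\left(B - 3\right) B - 5 c\right) - 5 = \left(\left(-3 + B\right) B - 5 c\right) - 5 = \left(B \left(-3 + B\right) - 5 c\right) - 5 = \left(- 5 c + B \left(-3 + B\right)\right) - 5 = -5 - 5 c + B \left(-3 + B\right)$)
$b{\left(x \right)} = 14$ ($b{\left(x \right)} = 5 - \left(7 - 16\right) = 5 + \left(-5 + 16 + 10 - 12\right) = 5 + 9 = 14$)
$\left(-5\right) \left(-24\right) \left(4 + b{\left(-1 \right)}\right) = \left(-5\right) \left(-24\right) \left(4 + 14\right) = 120 \cdot 18 = 2160$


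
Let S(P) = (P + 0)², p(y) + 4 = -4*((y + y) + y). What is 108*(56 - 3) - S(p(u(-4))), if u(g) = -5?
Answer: 2588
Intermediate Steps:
p(y) = -4 - 12*y (p(y) = -4 - 4*((y + y) + y) = -4 - 4*(2*y + y) = -4 - 12*y)
S(P) = P²
108*(56 - 3) - S(p(u(-4))) = 108*(56 - 3) - (-4 - 12*(-5))² = 108*53 - (-4 + 60)² = 5724 - 1*56² = 5724 - 1*3136 = 5724 - 3136 = 2588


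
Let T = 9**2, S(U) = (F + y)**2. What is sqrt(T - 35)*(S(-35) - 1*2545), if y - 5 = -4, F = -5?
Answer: -2529*sqrt(46) ≈ -17153.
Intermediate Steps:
y = 1 (y = 5 - 4 = 1)
S(U) = 16 (S(U) = (-5 + 1)**2 = (-4)**2 = 16)
T = 81
sqrt(T - 35)*(S(-35) - 1*2545) = sqrt(81 - 35)*(16 - 1*2545) = sqrt(46)*(16 - 2545) = sqrt(46)*(-2529) = -2529*sqrt(46)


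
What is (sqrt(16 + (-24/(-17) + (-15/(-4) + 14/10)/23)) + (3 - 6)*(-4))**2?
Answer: (46920 + sqrt(269616005))**2/15288100 ≈ 262.42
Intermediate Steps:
(sqrt(16 + (-24/(-17) + (-15/(-4) + 14/10)/23)) + (3 - 6)*(-4))**2 = (sqrt(16 + (-24*(-1/17) + (-15*(-1/4) + 14*(1/10))*(1/23))) - 3*(-4))**2 = (sqrt(16 + (24/17 + (15/4 + 7/5)*(1/23))) + 12)**2 = (sqrt(16 + (24/17 + (103/20)*(1/23))) + 12)**2 = (sqrt(16 + (24/17 + 103/460)) + 12)**2 = (sqrt(16 + 12791/7820) + 12)**2 = (sqrt(137911/7820) + 12)**2 = (sqrt(269616005)/3910 + 12)**2 = (12 + sqrt(269616005)/3910)**2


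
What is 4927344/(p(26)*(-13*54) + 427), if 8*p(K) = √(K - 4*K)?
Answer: 16831807104/6263471 + 3458995488*I*√78/6263471 ≈ 2687.3 + 4877.3*I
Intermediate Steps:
p(K) = √3*√(-K)/8 (p(K) = √(K - 4*K)/8 = √(-3*K)/8 = (√3*√(-K))/8 = √3*√(-K)/8)
4927344/(p(26)*(-13*54) + 427) = 4927344/((√3*√(-1*26)/8)*(-13*54) + 427) = 4927344/((√3*√(-26)/8)*(-702) + 427) = 4927344/((√3*(I*√26)/8)*(-702) + 427) = 4927344/((I*√78/8)*(-702) + 427) = 4927344/(-351*I*√78/4 + 427) = 4927344/(427 - 351*I*√78/4)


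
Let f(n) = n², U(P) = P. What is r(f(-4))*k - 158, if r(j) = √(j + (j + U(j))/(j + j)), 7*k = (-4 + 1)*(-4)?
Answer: -158 + 12*√17/7 ≈ -150.93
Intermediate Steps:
k = 12/7 (k = ((-4 + 1)*(-4))/7 = (-3*(-4))/7 = (⅐)*12 = 12/7 ≈ 1.7143)
r(j) = √(1 + j) (r(j) = √(j + (j + j)/(j + j)) = √(j + (2*j)/((2*j))) = √(j + (2*j)*(1/(2*j))) = √(j + 1) = √(1 + j))
r(f(-4))*k - 158 = √(1 + (-4)²)*(12/7) - 158 = √(1 + 16)*(12/7) - 158 = √17*(12/7) - 158 = 12*√17/7 - 158 = -158 + 12*√17/7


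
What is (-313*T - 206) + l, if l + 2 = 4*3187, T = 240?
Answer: -62580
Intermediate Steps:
l = 12746 (l = -2 + 4*3187 = -2 + 12748 = 12746)
(-313*T - 206) + l = (-313*240 - 206) + 12746 = (-75120 - 206) + 12746 = -75326 + 12746 = -62580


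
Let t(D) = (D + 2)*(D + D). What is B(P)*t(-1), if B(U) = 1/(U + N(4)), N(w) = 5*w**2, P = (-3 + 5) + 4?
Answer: -1/43 ≈ -0.023256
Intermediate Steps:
t(D) = 2*D*(2 + D) (t(D) = (2 + D)*(2*D) = 2*D*(2 + D))
P = 6 (P = 2 + 4 = 6)
B(U) = 1/(80 + U) (B(U) = 1/(U + 5*4**2) = 1/(U + 5*16) = 1/(U + 80) = 1/(80 + U))
B(P)*t(-1) = (2*(-1)*(2 - 1))/(80 + 6) = (2*(-1)*1)/86 = (1/86)*(-2) = -1/43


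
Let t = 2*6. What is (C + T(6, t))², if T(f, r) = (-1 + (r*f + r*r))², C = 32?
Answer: 2139710049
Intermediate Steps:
t = 12
T(f, r) = (-1 + r² + f*r)² (T(f, r) = (-1 + (f*r + r²))² = (-1 + (r² + f*r))² = (-1 + r² + f*r)²)
(C + T(6, t))² = (32 + (-1 + 12² + 6*12)²)² = (32 + (-1 + 144 + 72)²)² = (32 + 215²)² = (32 + 46225)² = 46257² = 2139710049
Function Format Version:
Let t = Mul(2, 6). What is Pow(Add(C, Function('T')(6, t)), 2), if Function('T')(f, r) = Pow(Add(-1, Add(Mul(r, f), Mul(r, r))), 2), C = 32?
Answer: 2139710049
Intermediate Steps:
t = 12
Function('T')(f, r) = Pow(Add(-1, Pow(r, 2), Mul(f, r)), 2) (Function('T')(f, r) = Pow(Add(-1, Add(Mul(f, r), Pow(r, 2))), 2) = Pow(Add(-1, Add(Pow(r, 2), Mul(f, r))), 2) = Pow(Add(-1, Pow(r, 2), Mul(f, r)), 2))
Pow(Add(C, Function('T')(6, t)), 2) = Pow(Add(32, Pow(Add(-1, Pow(12, 2), Mul(6, 12)), 2)), 2) = Pow(Add(32, Pow(Add(-1, 144, 72), 2)), 2) = Pow(Add(32, Pow(215, 2)), 2) = Pow(Add(32, 46225), 2) = Pow(46257, 2) = 2139710049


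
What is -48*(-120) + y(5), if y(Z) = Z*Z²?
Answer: 5885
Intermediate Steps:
y(Z) = Z³
-48*(-120) + y(5) = -48*(-120) + 5³ = 5760 + 125 = 5885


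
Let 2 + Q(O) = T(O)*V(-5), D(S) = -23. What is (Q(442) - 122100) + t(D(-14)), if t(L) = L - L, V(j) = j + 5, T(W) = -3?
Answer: -122102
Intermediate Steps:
V(j) = 5 + j
t(L) = 0
Q(O) = -2 (Q(O) = -2 - 3*(5 - 5) = -2 - 3*0 = -2 + 0 = -2)
(Q(442) - 122100) + t(D(-14)) = (-2 - 122100) + 0 = -122102 + 0 = -122102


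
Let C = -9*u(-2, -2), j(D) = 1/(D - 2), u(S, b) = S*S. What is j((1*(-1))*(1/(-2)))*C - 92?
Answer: -68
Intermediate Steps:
u(S, b) = S²
j(D) = 1/(-2 + D)
C = -36 (C = -9*(-2)² = -9*4 = -36)
j((1*(-1))*(1/(-2)))*C - 92 = -36/(-2 + (1*(-1))*(1/(-2))) - 92 = -36/(-2 - (-1)/2) - 92 = -36/(-2 - 1*(-½)) - 92 = -36/(-2 + ½) - 92 = -36/(-3/2) - 92 = -⅔*(-36) - 92 = 24 - 92 = -68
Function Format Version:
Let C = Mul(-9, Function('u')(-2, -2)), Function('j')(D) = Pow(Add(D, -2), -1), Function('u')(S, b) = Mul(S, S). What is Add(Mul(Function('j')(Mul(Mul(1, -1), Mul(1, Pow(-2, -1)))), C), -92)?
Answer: -68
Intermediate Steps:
Function('u')(S, b) = Pow(S, 2)
Function('j')(D) = Pow(Add(-2, D), -1)
C = -36 (C = Mul(-9, Pow(-2, 2)) = Mul(-9, 4) = -36)
Add(Mul(Function('j')(Mul(Mul(1, -1), Mul(1, Pow(-2, -1)))), C), -92) = Add(Mul(Pow(Add(-2, Mul(Mul(1, -1), Mul(1, Pow(-2, -1)))), -1), -36), -92) = Add(Mul(Pow(Add(-2, Mul(-1, Mul(1, Rational(-1, 2)))), -1), -36), -92) = Add(Mul(Pow(Add(-2, Mul(-1, Rational(-1, 2))), -1), -36), -92) = Add(Mul(Pow(Add(-2, Rational(1, 2)), -1), -36), -92) = Add(Mul(Pow(Rational(-3, 2), -1), -36), -92) = Add(Mul(Rational(-2, 3), -36), -92) = Add(24, -92) = -68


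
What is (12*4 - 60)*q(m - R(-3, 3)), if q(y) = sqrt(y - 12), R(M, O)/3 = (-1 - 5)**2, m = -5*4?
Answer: -24*I*sqrt(35) ≈ -141.99*I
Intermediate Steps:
m = -20
R(M, O) = 108 (R(M, O) = 3*(-1 - 5)**2 = 3*(-6)**2 = 3*36 = 108)
q(y) = sqrt(-12 + y)
(12*4 - 60)*q(m - R(-3, 3)) = (12*4 - 60)*sqrt(-12 + (-20 - 1*108)) = (48 - 60)*sqrt(-12 + (-20 - 108)) = -12*sqrt(-12 - 128) = -24*I*sqrt(35)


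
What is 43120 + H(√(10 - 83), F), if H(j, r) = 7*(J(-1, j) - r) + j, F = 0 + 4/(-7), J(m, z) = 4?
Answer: 43152 + I*√73 ≈ 43152.0 + 8.544*I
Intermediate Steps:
F = -4/7 (F = 0 - ⅐*4 = 0 - 4/7 = -4/7 ≈ -0.57143)
H(j, r) = 28 + j - 7*r (H(j, r) = 7*(4 - r) + j = (28 - 7*r) + j = 28 + j - 7*r)
43120 + H(√(10 - 83), F) = 43120 + (28 + √(10 - 83) - 7*(-4/7)) = 43120 + (28 + √(-73) + 4) = 43120 + (28 + I*√73 + 4) = 43120 + (32 + I*√73) = 43152 + I*√73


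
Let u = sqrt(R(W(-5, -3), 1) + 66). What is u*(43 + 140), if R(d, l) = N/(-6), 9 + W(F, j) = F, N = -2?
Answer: 61*sqrt(597) ≈ 1490.4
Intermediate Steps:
W(F, j) = -9 + F
R(d, l) = 1/3 (R(d, l) = -2/(-6) = -2*(-1/6) = 1/3)
u = sqrt(597)/3 (u = sqrt(1/3 + 66) = sqrt(199/3) = sqrt(597)/3 ≈ 8.1445)
u*(43 + 140) = (sqrt(597)/3)*(43 + 140) = (sqrt(597)/3)*183 = 61*sqrt(597)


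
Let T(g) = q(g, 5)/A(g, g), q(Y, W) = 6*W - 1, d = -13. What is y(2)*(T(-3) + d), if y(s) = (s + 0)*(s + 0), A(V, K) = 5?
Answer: -144/5 ≈ -28.800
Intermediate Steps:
q(Y, W) = -1 + 6*W
T(g) = 29/5 (T(g) = (-1 + 6*5)/5 = (-1 + 30)*(1/5) = 29*(1/5) = 29/5)
y(s) = s**2 (y(s) = s*s = s**2)
y(2)*(T(-3) + d) = 2**2*(29/5 - 13) = 4*(-36/5) = -144/5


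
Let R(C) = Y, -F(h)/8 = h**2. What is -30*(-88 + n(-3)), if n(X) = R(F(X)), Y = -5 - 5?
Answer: 2940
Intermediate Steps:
F(h) = -8*h**2
Y = -10
R(C) = -10
n(X) = -10
-30*(-88 + n(-3)) = -30*(-88 - 10) = -30*(-98) = 2940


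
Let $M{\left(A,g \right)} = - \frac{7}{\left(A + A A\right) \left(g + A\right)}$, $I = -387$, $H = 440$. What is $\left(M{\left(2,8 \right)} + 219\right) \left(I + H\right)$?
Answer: $\frac{696049}{60} \approx 11601.0$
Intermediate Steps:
$M{\left(A,g \right)} = - \frac{7}{\left(A + g\right) \left(A + A^{2}\right)}$ ($M{\left(A,g \right)} = - \frac{7}{\left(A + A^{2}\right) \left(A + g\right)} = - \frac{7}{\left(A + g\right) \left(A + A^{2}\right)}$)
$\left(M{\left(2,8 \right)} + 219\right) \left(I + H\right) = \left(- \frac{7}{2 \left(2 + 8 + 2^{2} + 2 \cdot 8\right)} + 219\right) \left(-387 + 440\right) = \left(\left(-7\right) \frac{1}{2} \frac{1}{2 + 8 + 4 + 16} + 219\right) 53 = \left(\left(-7\right) \frac{1}{2} \cdot \frac{1}{30} + 219\right) 53 = \left(- \frac{7}{60} + 219\right) 53 = \frac{13133}{60} \cdot 53 = \frac{696049}{60}$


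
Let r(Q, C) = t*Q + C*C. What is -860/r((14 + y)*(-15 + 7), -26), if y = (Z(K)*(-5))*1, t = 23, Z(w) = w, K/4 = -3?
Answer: 43/647 ≈ 0.066461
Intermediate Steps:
K = -12 (K = 4*(-3) = -12)
y = 60 (y = -12*(-5)*1 = 60*1 = 60)
r(Q, C) = C**2 + 23*Q (r(Q, C) = 23*Q + C*C = 23*Q + C**2 = C**2 + 23*Q)
-860/r((14 + y)*(-15 + 7), -26) = -860/((-26)**2 + 23*((14 + 60)*(-15 + 7))) = -860/(676 + 23*(74*(-8))) = -860/(676 + 23*(-592)) = -860/(676 - 13616) = -860/(-12940) = -860*(-1/12940) = 43/647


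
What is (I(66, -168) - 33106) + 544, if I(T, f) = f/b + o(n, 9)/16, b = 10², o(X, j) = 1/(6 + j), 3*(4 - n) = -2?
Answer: -39076411/1200 ≈ -32564.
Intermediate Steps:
n = 14/3 (n = 4 - ⅓*(-2) = 4 + ⅔ = 14/3 ≈ 4.6667)
b = 100
I(T, f) = 1/240 + f/100 (I(T, f) = f/100 + 1/((6 + 9)*16) = f*(1/100) + (1/16)/15 = f/100 + (1/15)*(1/16) = f/100 + 1/240 = 1/240 + f/100)
(I(66, -168) - 33106) + 544 = ((1/240 + (1/100)*(-168)) - 33106) + 544 = ((1/240 - 42/25) - 33106) + 544 = (-2011/1200 - 33106) + 544 = -39729211/1200 + 544 = -39076411/1200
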